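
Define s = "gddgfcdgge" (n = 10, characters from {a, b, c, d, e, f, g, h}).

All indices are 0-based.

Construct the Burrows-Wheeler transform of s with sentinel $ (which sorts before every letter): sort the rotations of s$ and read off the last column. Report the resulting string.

rank  rotation     last
    0  $gddgfcdgge  e
    1  cdgge$gddgf  f
    2  ddgfcdgge$g  g
    3  dgfcdgge$gd  d
    4  dgge$gddgfc  c
    5  e$gddgfcdgg  g
    6  fcdgge$gddg  g
    7  gddgfcdgge$  $
    8  ge$gddgfcdg  g
    9  gfcdgge$gdd  d
   10  gge$gddgfcd  d

efgdcgg$gdd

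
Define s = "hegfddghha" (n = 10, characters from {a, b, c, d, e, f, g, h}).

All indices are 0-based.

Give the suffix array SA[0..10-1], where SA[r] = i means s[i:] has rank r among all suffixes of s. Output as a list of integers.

[9, 4, 5, 1, 3, 2, 6, 8, 0, 7]

rank→(start, suffix):
  0 → (9, 'a')
  1 → (4, 'ddghha')
  2 → (5, 'dghha')
  3 → (1, 'egfddghha')
  4 → (3, 'fddghha')
  5 → (2, 'gfddghha')
  6 → (6, 'ghha')
  7 → (8, 'ha')
  8 → (0, 'hegfddghha')
  9 → (7, 'hha')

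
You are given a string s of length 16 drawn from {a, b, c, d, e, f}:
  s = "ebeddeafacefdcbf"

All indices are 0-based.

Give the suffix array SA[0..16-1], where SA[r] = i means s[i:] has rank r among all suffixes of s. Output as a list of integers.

sorted suffixes:
  #0 SA[0]=8  'acefdcbf'
  #1 SA[1]=6  'afacefdcbf'
  #2 SA[2]=1  'beddeafacefdcbf'
  #3 SA[3]=14  'bf'
  #4 SA[4]=13  'cbf'
  #5 SA[5]=9  'cefdcbf'
  #6 SA[6]=12  'dcbf'
  #7 SA[7]=3  'ddeafacefdcbf'
  #8 SA[8]=4  'deafacefdcbf'
  #9 SA[9]=5  'eafacefdcbf'
  #10 SA[10]=0  'ebeddeafacefdcbf'
  #11 SA[11]=2  'eddeafacefdcbf'
  #12 SA[12]=10  'efdcbf'
  #13 SA[13]=15  'f'
  #14 SA[14]=7  'facefdcbf'
  #15 SA[15]=11  'fdcbf'

[8, 6, 1, 14, 13, 9, 12, 3, 4, 5, 0, 2, 10, 15, 7, 11]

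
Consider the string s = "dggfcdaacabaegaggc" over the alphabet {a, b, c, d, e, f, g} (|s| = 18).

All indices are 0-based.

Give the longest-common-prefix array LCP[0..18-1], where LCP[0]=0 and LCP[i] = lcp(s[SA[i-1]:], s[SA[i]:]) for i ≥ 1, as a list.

[0, 1, 1, 1, 1, 0, 0, 1, 1, 0, 1, 0, 0, 0, 1, 1, 1, 2]

sorted suffixes:
  #0 SA[0]=6  'aacabaegaggc'
  #1 SA[1]=9  'abaegaggc'
  #2 SA[2]=7  'acabaegaggc'
  #3 SA[3]=11  'aegaggc'
  #4 SA[4]=14  'aggc'
  #5 SA[5]=10  'baegaggc'
  #6 SA[6]=17  'c'
  #7 SA[7]=8  'cabaegaggc'
  #8 SA[8]=4  'cdaacabaegaggc'
  #9 SA[9]=5  'daacabaegaggc'
  #10 SA[10]=0  'dggfcdaacabaegaggc'
  #11 SA[11]=12  'egaggc'
  #12 SA[12]=3  'fcdaacabaegaggc'
  #13 SA[13]=13  'gaggc'
  #14 SA[14]=16  'gc'
  #15 SA[15]=2  'gfcdaacabaegaggc'
  #16 SA[16]=15  'ggc'
  #17 SA[17]=1  'ggfcdaacabaegaggc'

SA = [6, 9, 7, 11, 14, 10, 17, 8, 4, 5, 0, 12, 3, 13, 16, 2, 15, 1]
i: (SA[i-1],SA[i]) lcp shared
  1: (6,9) 1 'a'
  2: (9,7) 1 'a'
  3: (7,11) 1 'a'
  4: (11,14) 1 'a'
  5: (14,10) 0 ''
  6: (10,17) 0 ''
  7: (17,8) 1 'c'
  8: (8,4) 1 'c'
  9: (4,5) 0 ''
  10: (5,0) 1 'd'
  11: (0,12) 0 ''
  12: (12,3) 0 ''
  13: (3,13) 0 ''
  14: (13,16) 1 'g'
  15: (16,2) 1 'g'
  16: (2,15) 1 'g'
  17: (15,1) 2 'gg'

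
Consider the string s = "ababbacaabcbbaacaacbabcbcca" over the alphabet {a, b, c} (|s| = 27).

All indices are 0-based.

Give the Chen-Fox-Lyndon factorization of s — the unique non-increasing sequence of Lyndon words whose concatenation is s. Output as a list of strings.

emit factor 1: 'ababbac' (i=0, period=7)
emit factor 2: 'aabcbbaacaacbabcbcc' (i=7, period=19)
emit factor 3: 'a' (i=26, period=1)

["ababbac", "aabcbbaacaacbabcbcc", "a"]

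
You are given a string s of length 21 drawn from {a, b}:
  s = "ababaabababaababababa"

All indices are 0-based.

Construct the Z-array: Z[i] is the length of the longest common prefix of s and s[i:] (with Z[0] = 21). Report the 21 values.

[21, 0, 3, 0, 1, 5, 0, 12, 0, 3, 0, 1, 5, 0, 5, 0, 5, 0, 3, 0, 1]

Z[0]=21
i=1: fresh scan; Z[1]=0
i=2: fresh scan; Z[2]=3 extend→box=[2,5)
i=3: min(r-i=2, Z[1]=0)=0; Z[3]=0
i=4: min(r-i=1, Z[2]=3)=1; Z[4]=1
i=5: fresh scan; Z[5]=5 extend→box=[5,10)
i=6: min(r-i=4, Z[1]=0)=0; Z[6]=0
i=7: min(r-i=3, Z[2]=3)=3; Z[7]=12 extend→box=[7,19)
i=8: min(r-i=11, Z[1]=0)=0; Z[8]=0
i=9: min(r-i=10, Z[2]=3)=3; Z[9]=3
i=10: min(r-i=9, Z[3]=0)=0; Z[10]=0
i=11: min(r-i=8, Z[4]=1)=1; Z[11]=1
i=12: min(r-i=7, Z[5]=5)=5; Z[12]=5
i=13: min(r-i=6, Z[6]=0)=0; Z[13]=0
i=14: min(r-i=5, Z[7]=12)=5; Z[14]=5
i=15: min(r-i=4, Z[8]=0)=0; Z[15]=0
i=16: min(r-i=3, Z[9]=3)=3; Z[16]=5 extend→box=[16,21)
i=17: min(r-i=4, Z[1]=0)=0; Z[17]=0
i=18: min(r-i=3, Z[2]=3)=3; Z[18]=3
i=19: min(r-i=2, Z[3]=0)=0; Z[19]=0
i=20: min(r-i=1, Z[4]=1)=1; Z[20]=1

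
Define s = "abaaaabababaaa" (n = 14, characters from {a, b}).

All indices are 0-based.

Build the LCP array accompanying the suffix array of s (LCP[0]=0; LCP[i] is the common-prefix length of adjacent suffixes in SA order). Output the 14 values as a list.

[0, 1, 2, 3, 3, 2, 1, 5, 3, 5, 0, 4, 2, 4]

sorted suffixes:
  #0 SA[0]=13  'a'
  #1 SA[1]=12  'aa'
  #2 SA[2]=11  'aaa'
  #3 SA[3]=2  'aaaabababaaa'
  #4 SA[4]=3  'aaabababaaa'
  #5 SA[5]=4  'aabababaaa'
  #6 SA[6]=9  'abaaa'
  #7 SA[7]=0  'abaaaabababaaa'
  #8 SA[8]=7  'ababaaa'
  #9 SA[9]=5  'abababaaa'
  #10 SA[10]=10  'baaa'
  #11 SA[11]=1  'baaaabababaaa'
  #12 SA[12]=8  'babaaa'
  #13 SA[13]=6  'bababaaa'

SA = [13, 12, 11, 2, 3, 4, 9, 0, 7, 5, 10, 1, 8, 6]
i: (SA[i-1],SA[i]) lcp shared
  1: (13,12) 1 'a'
  2: (12,11) 2 'aa'
  3: (11,2) 3 'aaa'
  4: (2,3) 3 'aaa'
  5: (3,4) 2 'aa'
  6: (4,9) 1 'a'
  7: (9,0) 5 'abaaa'
  8: (0,7) 3 'aba'
  9: (7,5) 5 'ababa'
  10: (5,10) 0 ''
  11: (10,1) 4 'baaa'
  12: (1,8) 2 'ba'
  13: (8,6) 4 'baba'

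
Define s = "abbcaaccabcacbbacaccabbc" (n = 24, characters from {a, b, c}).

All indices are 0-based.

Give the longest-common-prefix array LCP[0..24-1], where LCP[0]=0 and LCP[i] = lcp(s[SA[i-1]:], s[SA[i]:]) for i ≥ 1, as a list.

sorted suffixes:
  #0 SA[0]=4  'aaccabcacbbacaccabbc'
  #1 SA[1]=20  'abbc'
  #2 SA[2]=0  'abbcaaccabcacbbacaccabbc'
  #3 SA[3]=8  'abcacbbacaccabbc'
  #4 SA[4]=15  'acaccabbc'
  #5 SA[5]=11  'acbbacaccabbc'
  #6 SA[6]=17  'accabbc'
  #7 SA[7]=5  'accabcacbbacaccabbc'
  #8 SA[8]=14  'bacaccabbc'
  #9 SA[9]=13  'bbacaccabbc'
  #10 SA[10]=21  'bbc'
  #11 SA[11]=1  'bbcaaccabcacbbacaccabbc'
  #12 SA[12]=22  'bc'
  #13 SA[13]=2  'bcaaccabcacbbacaccabbc'
  #14 SA[14]=9  'bcacbbacaccabbc'
  #15 SA[15]=23  'c'
  #16 SA[16]=3  'caaccabcacbbacaccabbc'
  #17 SA[17]=19  'cabbc'
  #18 SA[18]=7  'cabcacbbacaccabbc'
  #19 SA[19]=10  'cacbbacaccabbc'
  #20 SA[20]=16  'caccabbc'
  #21 SA[21]=12  'cbbacaccabbc'
  #22 SA[22]=18  'ccabbc'
  #23 SA[23]=6  'ccabcacbbacaccabbc'

SA = [4, 20, 0, 8, 15, 11, 17, 5, 14, 13, 21, 1, 22, 2, 9, 23, 3, 19, 7, 10, 16, 12, 18, 6]
i: (SA[i-1],SA[i]) lcp shared
  1: (4,20) 1 'a'
  2: (20,0) 4 'abbc'
  3: (0,8) 2 'ab'
  4: (8,15) 1 'a'
  5: (15,11) 2 'ac'
  6: (11,17) 2 'ac'
  7: (17,5) 5 'accab'
  8: (5,14) 0 ''
  9: (14,13) 1 'b'
  10: (13,21) 2 'bb'
  11: (21,1) 3 'bbc'
  12: (1,22) 1 'b'
  13: (22,2) 2 'bc'
  14: (2,9) 3 'bca'
  15: (9,23) 0 ''
  16: (23,3) 1 'c'
  17: (3,19) 2 'ca'
  18: (19,7) 3 'cab'
  19: (7,10) 2 'ca'
  20: (10,16) 3 'cac'
  21: (16,12) 1 'c'
  22: (12,18) 1 'c'
  23: (18,6) 4 'ccab'

[0, 1, 4, 2, 1, 2, 2, 5, 0, 1, 2, 3, 1, 2, 3, 0, 1, 2, 3, 2, 3, 1, 1, 4]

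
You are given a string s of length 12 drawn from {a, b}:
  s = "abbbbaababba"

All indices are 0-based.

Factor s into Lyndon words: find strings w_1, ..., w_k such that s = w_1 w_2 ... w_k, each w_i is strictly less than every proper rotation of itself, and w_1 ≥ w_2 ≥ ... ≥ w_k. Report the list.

["abbbb", "aababb", "a"]

emit factor 1: 'abbbb' (i=0, period=5)
emit factor 2: 'aababb' (i=5, period=6)
emit factor 3: 'a' (i=11, period=1)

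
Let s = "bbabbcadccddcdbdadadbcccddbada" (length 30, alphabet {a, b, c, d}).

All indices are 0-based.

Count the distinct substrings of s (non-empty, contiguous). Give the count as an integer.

418

sorted suffixes:
  #0 SA[0]=29  'a'
  #1 SA[1]=2  'abbcadccddcdbdadadbcccddbada'
  #2 SA[2]=27  'ada'
  #3 SA[3]=16  'adadbcccddbada'
  #4 SA[4]=18  'adbcccddbada'
  #5 SA[5]=6  'adccddcdbdadadbcccddbada'
  #6 SA[6]=1  'babbcadccddcdbdadadbcccddbada'
  #7 SA[7]=26  'bada'
  #8 SA[8]=0  'bbabbcadccddcdbdadadbcccddbada'
  #9 SA[9]=3  'bbcadccddcdbdadadbcccddbada'
  #10 SA[10]=4  'bcadccddcdbdadadbcccddbada'
  #11 SA[11]=20  'bcccddbada'
  #12 SA[12]=14  'bdadadbcccddbada'
  #13 SA[13]=5  'cadccddcdbdadadbcccddbada'
  #14 SA[14]=21  'cccddbada'
  #15 SA[15]=22  'ccddbada'
  #16 SA[16]=8  'ccddcdbdadadbcccddbada'
  #17 SA[17]=12  'cdbdadadbcccddbada'
  #18 SA[18]=23  'cddbada'
  #19 SA[19]=9  'cddcdbdadadbcccddbada'
  #20 SA[20]=28  'da'
  #21 SA[21]=15  'dadadbcccddbada'
  #22 SA[22]=17  'dadbcccddbada'
  #23 SA[23]=25  'dbada'
  #24 SA[24]=19  'dbcccddbada'
  #25 SA[25]=13  'dbdadadbcccddbada'
  #26 SA[26]=7  'dccddcdbdadadbcccddbada'
  #27 SA[27]=11  'dcdbdadadbcccddbada'
  #28 SA[28]=24  'ddbada'
  #29 SA[29]=10  'ddcdbdadadbcccddbada'

SA = [29, 2, 27, 16, 18, 6, 1, 26, 0, 3, 4, 20, 14, 5, 21, 22, 8, 12, 23, 9, 28, 15, 17, 25, 19, 13, 7, 11, 24, 10]
i: (SA[i-1],SA[i]) lcp shared
  1: (29,2) 1 'a'
  2: (2,27) 1 'a'
  3: (27,16) 3 'ada'
  4: (16,18) 2 'ad'
  5: (18,6) 2 'ad'
  6: (6,1) 0 ''
  7: (1,26) 2 'ba'
  8: (26,0) 1 'b'
  9: (0,3) 2 'bb'
  10: (3,4) 1 'b'
  11: (4,20) 2 'bc'
  12: (20,14) 1 'b'
  13: (14,5) 0 ''
  14: (5,21) 1 'c'
  15: (21,22) 2 'cc'
  16: (22,8) 4 'ccdd'
  17: (8,12) 1 'c'
  18: (12,23) 2 'cd'
  19: (23,9) 3 'cdd'
  20: (9,28) 0 ''
  21: (28,15) 2 'da'
  22: (15,17) 3 'dad'
  23: (17,25) 1 'd'
  24: (25,19) 2 'db'
  25: (19,13) 2 'db'
  26: (13,7) 1 'd'
  27: (7,11) 2 'dc'
  28: (11,24) 1 'd'
  29: (24,10) 2 'dd'

n(n+1)/2 = 30·31/2 = 465
Σ LCP = 0 + 1 + 1 + 3 + 2 + 2 + 0 + 2 + 1 + 2 + 1 + 2 + 1 + 0 + 1 + 2 + 4 + 1 + 2 + 3 + 0 + 2 + 3 + 1 + 2 + 2 + 1 + 2 + 1 + 2 = 47
distinct = 465 − 47 = 418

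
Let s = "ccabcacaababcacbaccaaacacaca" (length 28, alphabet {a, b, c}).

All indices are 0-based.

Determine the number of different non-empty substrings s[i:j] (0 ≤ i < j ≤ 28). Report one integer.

345

sorted suffixes:
  #0 SA[0]=27  'a'
  #1 SA[1]=19  'aaacacaca'
  #2 SA[2]=7  'aababcacbaccaaacacaca'
  #3 SA[3]=20  'aacacaca'
  #4 SA[4]=8  'ababcacbaccaaacacaca'
  #5 SA[5]=2  'abcacaababcacbaccaaacacaca'
  #6 SA[6]=10  'abcacbaccaaacacaca'
  #7 SA[7]=25  'aca'
  #8 SA[8]=5  'acaababcacbaccaaacacaca'
  #9 SA[9]=23  'acaca'
  #10 SA[10]=21  'acacaca'
  #11 SA[11]=13  'acbaccaaacacaca'
  #12 SA[12]=16  'accaaacacaca'
  #13 SA[13]=9  'babcacbaccaaacacaca'
  #14 SA[14]=15  'baccaaacacaca'
  #15 SA[15]=3  'bcacaababcacbaccaaacacaca'
  #16 SA[16]=11  'bcacbaccaaacacaca'
  #17 SA[17]=26  'ca'
  #18 SA[18]=18  'caaacacaca'
  #19 SA[19]=6  'caababcacbaccaaacacaca'
  #20 SA[20]=1  'cabcacaababcacbaccaaacacaca'
  #21 SA[21]=24  'caca'
  #22 SA[22]=4  'cacaababcacbaccaaacacaca'
  #23 SA[23]=22  'cacaca'
  #24 SA[24]=12  'cacbaccaaacacaca'
  #25 SA[25]=14  'cbaccaaacacaca'
  #26 SA[26]=17  'ccaaacacaca'
  #27 SA[27]=0  'ccabcacaababcacbaccaaacacaca'

SA = [27, 19, 7, 20, 8, 2, 10, 25, 5, 23, 21, 13, 16, 9, 15, 3, 11, 26, 18, 6, 1, 24, 4, 22, 12, 14, 17, 0]
[i] adj suffixes → lcp
  [1] 27/19 → 1 ('a')
  [2] 19/7 → 2 ('aa')
  [3] 7/20 → 2 ('aa')
  [4] 20/8 → 1 ('a')
  [5] 8/2 → 2 ('ab')
  [6] 2/10 → 5 ('abcac')
  [7] 10/25 → 1 ('a')
  [8] 25/5 → 3 ('aca')
  [9] 5/23 → 3 ('aca')
  [10] 23/21 → 5 ('acaca')
  [11] 21/13 → 2 ('ac')
  [12] 13/16 → 2 ('ac')
  [13] 16/9 → 0 ('')
  [14] 9/15 → 2 ('ba')
  [15] 15/3 → 1 ('b')
  [16] 3/11 → 4 ('bcac')
  [17] 11/26 → 0 ('')
  [18] 26/18 → 2 ('ca')
  [19] 18/6 → 3 ('caa')
  [20] 6/1 → 2 ('ca')
  [21] 1/24 → 2 ('ca')
  [22] 24/4 → 4 ('caca')
  [23] 4/22 → 4 ('caca')
  [24] 22/12 → 3 ('cac')
  [25] 12/14 → 1 ('c')
  [26] 14/17 → 1 ('c')
  [27] 17/0 → 3 ('cca')

n(n+1)/2 = 28·29/2 = 406
Σ LCP = 0 + 1 + 2 + 2 + 1 + 2 + 5 + 1 + 3 + 3 + 5 + 2 + 2 + 0 + 2 + 1 + 4 + 0 + 2 + 3 + 2 + 2 + 4 + 4 + 3 + 1 + 1 + 3 = 61
distinct = 406 − 61 = 345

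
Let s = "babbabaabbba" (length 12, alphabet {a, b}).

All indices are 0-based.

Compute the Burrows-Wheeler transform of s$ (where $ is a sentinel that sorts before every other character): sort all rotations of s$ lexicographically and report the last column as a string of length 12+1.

rank  rotation       last
    0  $babbabaabbba  a
    1  a$babbabaabbb  b
    2  aabbba$babbab  b
    3  abaabbba$babb  b
    4  abbabaabbba$b  b
    5  abbba$babbaba  a
    6  ba$babbabaabb  b
    7  baabbba$babba  a
    8  babaabbba$bab  b
    9  babbabaabbba$  $
   10  bba$babbabaab  b
   11  bbabaabbba$ba  a
   12  bbba$babbabaa  a

abbbbabab$baa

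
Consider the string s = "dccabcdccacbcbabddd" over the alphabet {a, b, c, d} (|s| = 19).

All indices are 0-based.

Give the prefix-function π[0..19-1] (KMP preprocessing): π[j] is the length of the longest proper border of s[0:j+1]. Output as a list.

[0, 0, 0, 0, 0, 0, 1, 2, 3, 4, 0, 0, 0, 0, 0, 0, 1, 1, 1]

π[0] = 0
j=1 s[j]='c': π[1]=0 (border '')
j=2 s[j]='c': π[2]=0 (border '')
j=3 s[j]='a': π[3]=0 (border '')
j=4 s[j]='b': π[4]=0 (border '')
j=5 s[j]='c': π[5]=0 (border '')
j=6 s[j]='d': π[6]=1 (border 'd')
j=7 s[j]='c': π[7]=2 (border 'dc')
j=8 s[j]='c': π[8]=3 (border 'dcc')
j=9 s[j]='a': π[9]=4 (border 'dcca')
j=10 s[j]='c': k: 4→0; π[10]=0 (border '')
j=11 s[j]='b': π[11]=0 (border '')
j=12 s[j]='c': π[12]=0 (border '')
j=13 s[j]='b': π[13]=0 (border '')
j=14 s[j]='a': π[14]=0 (border '')
j=15 s[j]='b': π[15]=0 (border '')
j=16 s[j]='d': π[16]=1 (border 'd')
j=17 s[j]='d': k: 1→0; π[17]=1 (border 'd')
j=18 s[j]='d': k: 1→0; π[18]=1 (border 'd')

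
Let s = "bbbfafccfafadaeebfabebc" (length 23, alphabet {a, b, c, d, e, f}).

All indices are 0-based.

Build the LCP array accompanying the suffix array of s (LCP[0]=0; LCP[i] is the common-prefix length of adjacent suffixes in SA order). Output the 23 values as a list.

[0, 1, 1, 1, 2, 0, 2, 1, 1, 1, 3, 0, 1, 1, 0, 0, 2, 1, 0, 2, 2, 3, 1]

rank→(start, suffix):
  0 → (18, 'abebc')
  1 → (11, 'adaeebfabebc')
  2 → (13, 'aeebfabebc')
  3 → (9, 'afadaeebfabebc')
  4 → (4, 'afccfafadaeebfabebc')
  5 → (0, 'bbbfafccfafadaeebfabebc')
  6 → (1, 'bbfafccfafadaeebfabebc')
  7 → (21, 'bc')
  8 → (19, 'bebc')
  9 → (16, 'bfabebc')
  10 → (2, 'bfafccfafadaeebfabebc')
  11 → (22, 'c')
  12 → (6, 'ccfafadaeebfabebc')
  13 → (7, 'cfafadaeebfabebc')
  14 → (12, 'daeebfabebc')
  15 → (20, 'ebc')
  16 → (15, 'ebfabebc')
  17 → (14, 'eebfabebc')
  18 → (17, 'fabebc')
  19 → (10, 'fadaeebfabebc')
  20 → (8, 'fafadaeebfabebc')
  21 → (3, 'fafccfafadaeebfabebc')
  22 → (5, 'fccfafadaeebfabebc')

SA = [18, 11, 13, 9, 4, 0, 1, 21, 19, 16, 2, 22, 6, 7, 12, 20, 15, 14, 17, 10, 8, 3, 5]
i: (SA[i-1],SA[i]) lcp shared
  1: (18,11) 1 'a'
  2: (11,13) 1 'a'
  3: (13,9) 1 'a'
  4: (9,4) 2 'af'
  5: (4,0) 0 ''
  6: (0,1) 2 'bb'
  7: (1,21) 1 'b'
  8: (21,19) 1 'b'
  9: (19,16) 1 'b'
  10: (16,2) 3 'bfa'
  11: (2,22) 0 ''
  12: (22,6) 1 'c'
  13: (6,7) 1 'c'
  14: (7,12) 0 ''
  15: (12,20) 0 ''
  16: (20,15) 2 'eb'
  17: (15,14) 1 'e'
  18: (14,17) 0 ''
  19: (17,10) 2 'fa'
  20: (10,8) 2 'fa'
  21: (8,3) 3 'faf'
  22: (3,5) 1 'f'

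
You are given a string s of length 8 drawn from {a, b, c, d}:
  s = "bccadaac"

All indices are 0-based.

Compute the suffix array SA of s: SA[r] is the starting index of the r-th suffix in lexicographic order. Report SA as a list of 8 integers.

sorted suffixes:
  #0 SA[0]=5  'aac'
  #1 SA[1]=6  'ac'
  #2 SA[2]=3  'adaac'
  #3 SA[3]=0  'bccadaac'
  #4 SA[4]=7  'c'
  #5 SA[5]=2  'cadaac'
  #6 SA[6]=1  'ccadaac'
  #7 SA[7]=4  'daac'

[5, 6, 3, 0, 7, 2, 1, 4]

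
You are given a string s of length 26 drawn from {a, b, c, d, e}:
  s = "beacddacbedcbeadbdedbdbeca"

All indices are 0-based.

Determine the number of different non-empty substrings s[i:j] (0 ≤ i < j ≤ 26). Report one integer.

rank→(start, suffix):
  0 → (25, 'a')
  1 → (6, 'acbedcbeadbdedbdbeca')
  2 → (2, 'acddacbedcbeadbdedbdbeca')
  3 → (14, 'adbdedbdbeca')
  4 → (20, 'bdbeca')
  5 → (16, 'bdedbdbeca')
  6 → (0, 'beacddacbedcbeadbdedbdbeca')
  7 → (12, 'beadbdedbdbeca')
  8 → (22, 'beca')
  9 → (8, 'bedcbeadbdedbdbeca')
  10 → (24, 'ca')
  11 → (11, 'cbeadbdedbdbeca')
  12 → (7, 'cbedcbeadbdedbdbeca')
  13 → (3, 'cddacbedcbeadbdedbdbeca')
  14 → (5, 'dacbedcbeadbdedbdbeca')
  15 → (19, 'dbdbeca')
  16 → (15, 'dbdedbdbeca')
  17 → (21, 'dbeca')
  18 → (10, 'dcbeadbdedbdbeca')
  19 → (4, 'ddacbedcbeadbdedbdbeca')
  20 → (17, 'dedbdbeca')
  21 → (1, 'eacddacbedcbeadbdedbdbeca')
  22 → (13, 'eadbdedbdbeca')
  23 → (23, 'eca')
  24 → (18, 'edbdbeca')
  25 → (9, 'edcbeadbdedbdbeca')

SA = [25, 6, 2, 14, 20, 16, 0, 12, 22, 8, 24, 11, 7, 3, 5, 19, 15, 21, 10, 4, 17, 1, 13, 23, 18, 9]
i: (SA[i-1],SA[i]) lcp shared
  1: (25,6) 1 'a'
  2: (6,2) 2 'ac'
  3: (2,14) 1 'a'
  4: (14,20) 0 ''
  5: (20,16) 2 'bd'
  6: (16,0) 1 'b'
  7: (0,12) 3 'bea'
  8: (12,22) 2 'be'
  9: (22,8) 2 'be'
  10: (8,24) 0 ''
  11: (24,11) 1 'c'
  12: (11,7) 3 'cbe'
  13: (7,3) 1 'c'
  14: (3,5) 0 ''
  15: (5,19) 1 'd'
  16: (19,15) 3 'dbd'
  17: (15,21) 2 'db'
  18: (21,10) 1 'd'
  19: (10,4) 1 'd'
  20: (4,17) 1 'd'
  21: (17,1) 0 ''
  22: (1,13) 2 'ea'
  23: (13,23) 1 'e'
  24: (23,18) 1 'e'
  25: (18,9) 2 'ed'

n(n+1)/2 = 26·27/2 = 351
Σ LCP = 0 + 1 + 2 + 1 + 0 + 2 + 1 + 3 + 2 + 2 + 0 + 1 + 3 + 1 + 0 + 1 + 3 + 2 + 1 + 1 + 1 + 0 + 2 + 1 + 1 + 2 = 34
distinct = 351 − 34 = 317

317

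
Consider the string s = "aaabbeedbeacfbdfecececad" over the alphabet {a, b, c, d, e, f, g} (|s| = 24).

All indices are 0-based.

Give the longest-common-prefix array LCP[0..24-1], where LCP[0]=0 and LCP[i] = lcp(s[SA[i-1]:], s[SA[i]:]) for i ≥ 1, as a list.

rank→(start, suffix):
  0 → (0, 'aaabbeedbeacfbdfecececad')
  1 → (1, 'aabbeedbeacfbdfecececad')
  2 → (2, 'abbeedbeacfbdfecececad')
  3 → (10, 'acfbdfecececad')
  4 → (22, 'ad')
  5 → (3, 'bbeedbeacfbdfecececad')
  6 → (13, 'bdfecececad')
  7 → (8, 'beacfbdfecececad')
  8 → (4, 'beedbeacfbdfecececad')
  9 → (21, 'cad')
  10 → (19, 'cecad')
  11 → (17, 'cececad')
  12 → (11, 'cfbdfecececad')
  13 → (23, 'd')
  14 → (7, 'dbeacfbdfecececad')
  15 → (14, 'dfecececad')
  16 → (9, 'eacfbdfecececad')
  17 → (20, 'ecad')
  18 → (18, 'ececad')
  19 → (16, 'ecececad')
  20 → (6, 'edbeacfbdfecececad')
  21 → (5, 'eedbeacfbdfecececad')
  22 → (12, 'fbdfecececad')
  23 → (15, 'fecececad')

SA = [0, 1, 2, 10, 22, 3, 13, 8, 4, 21, 19, 17, 11, 23, 7, 14, 9, 20, 18, 16, 6, 5, 12, 15]
[i] adj suffixes → lcp
  [1] 0/1 → 2 ('aa')
  [2] 1/2 → 1 ('a')
  [3] 2/10 → 1 ('a')
  [4] 10/22 → 1 ('a')
  [5] 22/3 → 0 ('')
  [6] 3/13 → 1 ('b')
  [7] 13/8 → 1 ('b')
  [8] 8/4 → 2 ('be')
  [9] 4/21 → 0 ('')
  [10] 21/19 → 1 ('c')
  [11] 19/17 → 3 ('cec')
  [12] 17/11 → 1 ('c')
  [13] 11/23 → 0 ('')
  [14] 23/7 → 1 ('d')
  [15] 7/14 → 1 ('d')
  [16] 14/9 → 0 ('')
  [17] 9/20 → 1 ('e')
  [18] 20/18 → 2 ('ec')
  [19] 18/16 → 4 ('ecec')
  [20] 16/6 → 1 ('e')
  [21] 6/5 → 1 ('e')
  [22] 5/12 → 0 ('')
  [23] 12/15 → 1 ('f')

[0, 2, 1, 1, 1, 0, 1, 1, 2, 0, 1, 3, 1, 0, 1, 1, 0, 1, 2, 4, 1, 1, 0, 1]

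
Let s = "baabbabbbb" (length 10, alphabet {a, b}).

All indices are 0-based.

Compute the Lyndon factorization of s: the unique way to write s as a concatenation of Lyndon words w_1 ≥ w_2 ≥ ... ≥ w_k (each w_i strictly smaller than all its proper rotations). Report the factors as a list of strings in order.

["b", "aabbabbbb"]

emit factor 1: 'b' (i=0, period=1)
emit factor 2: 'aabbabbbb' (i=1, period=9)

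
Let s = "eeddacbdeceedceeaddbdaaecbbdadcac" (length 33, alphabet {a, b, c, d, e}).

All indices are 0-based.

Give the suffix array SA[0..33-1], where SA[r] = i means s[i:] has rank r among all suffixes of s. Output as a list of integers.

rank→(start, suffix):
  0 → (21, 'aaecbbdadcac')
  1 → (31, 'ac')
  2 → (4, 'acbdeceedceeaddbdaaecbbdadcac')
  3 → (28, 'adcac')
  4 → (16, 'addbdaaecbbdadcac')
  5 → (22, 'aecbbdadcac')
  6 → (25, 'bbdadcac')
  7 → (19, 'bdaaecbbdadcac')
  8 → (26, 'bdadcac')
  9 → (6, 'bdeceedceeaddbdaaecbbdadcac')
  10 → (32, 'c')
  11 → (30, 'cac')
  12 → (24, 'cbbdadcac')
  13 → (5, 'cbdeceedceeaddbdaaecbbdadcac')
  14 → (13, 'ceeaddbdaaecbbdadcac')
  15 → (9, 'ceedceeaddbdaaecbbdadcac')
  16 → (20, 'daaecbbdadcac')
  17 → (3, 'dacbdeceedceeaddbdaaecbbdadcac')
  18 → (27, 'dadcac')
  19 → (18, 'dbdaaecbbdadcac')
  20 → (29, 'dcac')
  21 → (12, 'dceeaddbdaaecbbdadcac')
  22 → (2, 'ddacbdeceedceeaddbdaaecbbdadcac')
  23 → (17, 'ddbdaaecbbdadcac')
  24 → (7, 'deceedceeaddbdaaecbbdadcac')
  25 → (15, 'eaddbdaaecbbdadcac')
  26 → (23, 'ecbbdadcac')
  27 → (8, 'eceedceeaddbdaaecbbdadcac')
  28 → (11, 'edceeaddbdaaecbbdadcac')
  29 → (1, 'eddacbdeceedceeaddbdaaecbbdadcac')
  30 → (14, 'eeaddbdaaecbbdadcac')
  31 → (10, 'eedceeaddbdaaecbbdadcac')
  32 → (0, 'eeddacbdeceedceeaddbdaaecbbdadcac')

[21, 31, 4, 28, 16, 22, 25, 19, 26, 6, 32, 30, 24, 5, 13, 9, 20, 3, 27, 18, 29, 12, 2, 17, 7, 15, 23, 8, 11, 1, 14, 10, 0]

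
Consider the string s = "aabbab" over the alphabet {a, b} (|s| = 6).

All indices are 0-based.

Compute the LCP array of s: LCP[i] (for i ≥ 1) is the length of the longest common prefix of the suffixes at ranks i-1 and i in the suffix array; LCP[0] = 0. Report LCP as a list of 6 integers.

[0, 1, 2, 0, 1, 1]

sorted suffixes:
  #0 SA[0]=0  'aabbab'
  #1 SA[1]=4  'ab'
  #2 SA[2]=1  'abbab'
  #3 SA[3]=5  'b'
  #4 SA[4]=3  'bab'
  #5 SA[5]=2  'bbab'

SA = [0, 4, 1, 5, 3, 2]
[i] adj suffixes → lcp
  [1] 0/4 → 1 ('a')
  [2] 4/1 → 2 ('ab')
  [3] 1/5 → 0 ('')
  [4] 5/3 → 1 ('b')
  [5] 3/2 → 1 ('b')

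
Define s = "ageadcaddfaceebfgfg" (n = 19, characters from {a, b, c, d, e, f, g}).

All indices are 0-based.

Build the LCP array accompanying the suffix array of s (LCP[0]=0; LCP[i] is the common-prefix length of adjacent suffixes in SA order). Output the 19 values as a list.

rank→(start, suffix):
  0 → (10, 'aceebfgfg')
  1 → (3, 'adcaddfaceebfgfg')
  2 → (6, 'addfaceebfgfg')
  3 → (0, 'ageadcaddfaceebfgfg')
  4 → (14, 'bfgfg')
  5 → (5, 'caddfaceebfgfg')
  6 → (11, 'ceebfgfg')
  7 → (4, 'dcaddfaceebfgfg')
  8 → (7, 'ddfaceebfgfg')
  9 → (8, 'dfaceebfgfg')
  10 → (2, 'eadcaddfaceebfgfg')
  11 → (13, 'ebfgfg')
  12 → (12, 'eebfgfg')
  13 → (9, 'faceebfgfg')
  14 → (17, 'fg')
  15 → (15, 'fgfg')
  16 → (18, 'g')
  17 → (1, 'geadcaddfaceebfgfg')
  18 → (16, 'gfg')

SA = [10, 3, 6, 0, 14, 5, 11, 4, 7, 8, 2, 13, 12, 9, 17, 15, 18, 1, 16]
i: (SA[i-1],SA[i]) lcp shared
  1: (10,3) 1 'a'
  2: (3,6) 2 'ad'
  3: (6,0) 1 'a'
  4: (0,14) 0 ''
  5: (14,5) 0 ''
  6: (5,11) 1 'c'
  7: (11,4) 0 ''
  8: (4,7) 1 'd'
  9: (7,8) 1 'd'
  10: (8,2) 0 ''
  11: (2,13) 1 'e'
  12: (13,12) 1 'e'
  13: (12,9) 0 ''
  14: (9,17) 1 'f'
  15: (17,15) 2 'fg'
  16: (15,18) 0 ''
  17: (18,1) 1 'g'
  18: (1,16) 1 'g'

[0, 1, 2, 1, 0, 0, 1, 0, 1, 1, 0, 1, 1, 0, 1, 2, 0, 1, 1]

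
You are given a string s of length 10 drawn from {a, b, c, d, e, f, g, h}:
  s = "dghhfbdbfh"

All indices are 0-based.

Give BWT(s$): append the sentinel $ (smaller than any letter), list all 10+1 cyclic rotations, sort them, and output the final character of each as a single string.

rank  rotation     last
    0  $dghhfbdbfh  h
    1  bdbfh$dghhf  f
    2  bfh$dghhfbd  d
    3  dbfh$dghhfb  b
    4  dghhfbdbfh$  $
    5  fbdbfh$dghh  h
    6  fh$dghhfbdb  b
    7  ghhfbdbfh$d  d
    8  h$dghhfbdbf  f
    9  hfbdbfh$dgh  h
   10  hhfbdbfh$dg  g

hfdb$hbdfhg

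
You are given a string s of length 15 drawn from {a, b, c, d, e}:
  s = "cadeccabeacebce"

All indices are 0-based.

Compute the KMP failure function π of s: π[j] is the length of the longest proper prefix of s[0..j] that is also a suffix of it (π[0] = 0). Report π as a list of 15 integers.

π[0] = 0
j=1 s[j]='a': π[1]=0 (border '')
j=2 s[j]='d': π[2]=0 (border '')
j=3 s[j]='e': π[3]=0 (border '')
j=4 s[j]='c': π[4]=1 (border 'c')
j=5 s[j]='c': k: 1→0; π[5]=1 (border 'c')
j=6 s[j]='a': π[6]=2 (border 'ca')
j=7 s[j]='b': k: 2→0; π[7]=0 (border '')
j=8 s[j]='e': π[8]=0 (border '')
j=9 s[j]='a': π[9]=0 (border '')
j=10 s[j]='c': π[10]=1 (border 'c')
j=11 s[j]='e': k: 1→0; π[11]=0 (border '')
j=12 s[j]='b': π[12]=0 (border '')
j=13 s[j]='c': π[13]=1 (border 'c')
j=14 s[j]='e': k: 1→0; π[14]=0 (border '')

[0, 0, 0, 0, 1, 1, 2, 0, 0, 0, 1, 0, 0, 1, 0]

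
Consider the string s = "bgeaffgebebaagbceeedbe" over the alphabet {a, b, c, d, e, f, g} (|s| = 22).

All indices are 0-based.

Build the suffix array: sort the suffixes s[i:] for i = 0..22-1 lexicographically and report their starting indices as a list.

[11, 3, 12, 10, 14, 20, 8, 0, 15, 19, 21, 2, 9, 7, 18, 17, 16, 4, 5, 13, 1, 6]

rank→(start, suffix):
  0 → (11, 'aagbceeedbe')
  1 → (3, 'affgebebaagbceeedbe')
  2 → (12, 'agbceeedbe')
  3 → (10, 'baagbceeedbe')
  4 → (14, 'bceeedbe')
  5 → (20, 'be')
  6 → (8, 'bebaagbceeedbe')
  7 → (0, 'bgeaffgebebaagbceeedbe')
  8 → (15, 'ceeedbe')
  9 → (19, 'dbe')
  10 → (21, 'e')
  11 → (2, 'eaffgebebaagbceeedbe')
  12 → (9, 'ebaagbceeedbe')
  13 → (7, 'ebebaagbceeedbe')
  14 → (18, 'edbe')
  15 → (17, 'eedbe')
  16 → (16, 'eeedbe')
  17 → (4, 'ffgebebaagbceeedbe')
  18 → (5, 'fgebebaagbceeedbe')
  19 → (13, 'gbceeedbe')
  20 → (1, 'geaffgebebaagbceeedbe')
  21 → (6, 'gebebaagbceeedbe')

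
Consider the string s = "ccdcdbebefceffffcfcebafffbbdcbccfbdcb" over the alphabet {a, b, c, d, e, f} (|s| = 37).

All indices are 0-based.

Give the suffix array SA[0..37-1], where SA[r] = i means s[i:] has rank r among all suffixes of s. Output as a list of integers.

sorted suffixes:
  #0 SA[0]=21  'afffbbdcbccfbdcb'
  #1 SA[1]=36  'b'
  #2 SA[2]=20  'bafffbbdcbccfbdcb'
  #3 SA[3]=25  'bbdcbccfbdcb'
  #4 SA[4]=29  'bccfbdcb'
  #5 SA[5]=33  'bdcb'
  #6 SA[6]=26  'bdcbccfbdcb'
  #7 SA[7]=5  'bebefceffffcfcebafffbbdcbccfbdcb'
  #8 SA[8]=7  'befceffffcfcebafffbbdcbccfbdcb'
  #9 SA[9]=35  'cb'
  #10 SA[10]=28  'cbccfbdcb'
  #11 SA[11]=0  'ccdcdbebefceffffcfcebafffbbdcbccfbdcb'
  #12 SA[12]=30  'ccfbdcb'
  #13 SA[13]=3  'cdbebefceffffcfcebafffbbdcbccfbdcb'
  #14 SA[14]=1  'cdcdbebefceffffcfcebafffbbdcbccfbdcb'
  #15 SA[15]=18  'cebafffbbdcbccfbdcb'
  #16 SA[16]=10  'ceffffcfcebafffbbdcbccfbdcb'
  #17 SA[17]=31  'cfbdcb'
  #18 SA[18]=16  'cfcebafffbbdcbccfbdcb'
  #19 SA[19]=4  'dbebefceffffcfcebafffbbdcbccfbdcb'
  #20 SA[20]=34  'dcb'
  #21 SA[21]=27  'dcbccfbdcb'
  #22 SA[22]=2  'dcdbebefceffffcfcebafffbbdcbccfbdcb'
  #23 SA[23]=19  'ebafffbbdcbccfbdcb'
  #24 SA[24]=6  'ebefceffffcfcebafffbbdcbccfbdcb'
  #25 SA[25]=8  'efceffffcfcebafffbbdcbccfbdcb'
  #26 SA[26]=11  'effffcfcebafffbbdcbccfbdcb'
  #27 SA[27]=24  'fbbdcbccfbdcb'
  #28 SA[28]=32  'fbdcb'
  #29 SA[29]=17  'fcebafffbbdcbccfbdcb'
  #30 SA[30]=9  'fceffffcfcebafffbbdcbccfbdcb'
  #31 SA[31]=15  'fcfcebafffbbdcbccfbdcb'
  #32 SA[32]=23  'ffbbdcbccfbdcb'
  #33 SA[33]=14  'ffcfcebafffbbdcbccfbdcb'
  #34 SA[34]=22  'fffbbdcbccfbdcb'
  #35 SA[35]=13  'fffcfcebafffbbdcbccfbdcb'
  #36 SA[36]=12  'ffffcfcebafffbbdcbccfbdcb'

[21, 36, 20, 25, 29, 33, 26, 5, 7, 35, 28, 0, 30, 3, 1, 18, 10, 31, 16, 4, 34, 27, 2, 19, 6, 8, 11, 24, 32, 17, 9, 15, 23, 14, 22, 13, 12]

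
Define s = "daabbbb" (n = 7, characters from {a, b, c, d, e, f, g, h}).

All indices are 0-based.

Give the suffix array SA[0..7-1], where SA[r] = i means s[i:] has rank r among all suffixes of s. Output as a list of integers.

rank→(start, suffix):
  0 → (1, 'aabbbb')
  1 → (2, 'abbbb')
  2 → (6, 'b')
  3 → (5, 'bb')
  4 → (4, 'bbb')
  5 → (3, 'bbbb')
  6 → (0, 'daabbbb')

[1, 2, 6, 5, 4, 3, 0]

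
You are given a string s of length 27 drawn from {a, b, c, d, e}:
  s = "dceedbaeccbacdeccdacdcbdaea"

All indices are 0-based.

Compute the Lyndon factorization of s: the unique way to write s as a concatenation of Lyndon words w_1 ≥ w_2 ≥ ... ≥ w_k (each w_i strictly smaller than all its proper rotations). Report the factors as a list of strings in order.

emit factor 1: 'd' (i=0, period=1)
emit factor 2: 'ceed' (i=1, period=4)
emit factor 3: 'b' (i=5, period=1)
emit factor 4: 'aeccb' (i=6, period=5)
emit factor 5: 'acdeccd' (i=11, period=7)
emit factor 6: 'acdcbdae' (i=18, period=8)
emit factor 7: 'a' (i=26, period=1)

["d", "ceed", "b", "aeccb", "acdeccd", "acdcbdae", "a"]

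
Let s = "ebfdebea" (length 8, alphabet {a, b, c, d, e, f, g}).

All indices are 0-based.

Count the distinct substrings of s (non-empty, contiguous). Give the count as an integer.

32

rank→(start, suffix):
  0 → (7, 'a')
  1 → (5, 'bea')
  2 → (1, 'bfdebea')
  3 → (3, 'debea')
  4 → (6, 'ea')
  5 → (4, 'ebea')
  6 → (0, 'ebfdebea')
  7 → (2, 'fdebea')

SA = [7, 5, 1, 3, 6, 4, 0, 2]
[i] adj suffixes → lcp
  [1] 7/5 → 0 ('')
  [2] 5/1 → 1 ('b')
  [3] 1/3 → 0 ('')
  [4] 3/6 → 0 ('')
  [5] 6/4 → 1 ('e')
  [6] 4/0 → 2 ('eb')
  [7] 0/2 → 0 ('')

n(n+1)/2 = 8·9/2 = 36
Σ LCP = 0 + 0 + 1 + 0 + 0 + 1 + 2 + 0 = 4
distinct = 36 − 4 = 32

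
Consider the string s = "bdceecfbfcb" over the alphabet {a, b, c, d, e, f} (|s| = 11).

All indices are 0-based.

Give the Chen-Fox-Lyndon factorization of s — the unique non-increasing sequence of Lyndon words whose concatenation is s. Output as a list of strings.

["bdceecfbfc", "b"]

emit factor 1: 'bdceecfbfc' (i=0, period=10)
emit factor 2: 'b' (i=10, period=1)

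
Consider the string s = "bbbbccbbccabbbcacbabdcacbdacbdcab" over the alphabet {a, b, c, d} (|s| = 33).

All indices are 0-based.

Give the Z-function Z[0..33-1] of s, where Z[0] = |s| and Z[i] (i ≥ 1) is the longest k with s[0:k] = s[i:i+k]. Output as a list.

Z[0]=33
i=1: i≥r, start 0; Z[1]=3 grow→box=[1,4)
i=2: min(r-i=2, Z[1]=3)=2; Z[2]=2
i=3: min(r-i=1, Z[2]=2)=1; Z[3]=1
i=4: i≥r, start 0; Z[4]=0
i=5: i≥r, start 0; Z[5]=0
i=6: i≥r, start 0; Z[6]=2 grow→box=[6,8)
i=7: min(r-i=1, Z[1]=3)=1; Z[7]=1
i=8: i≥r, start 0; Z[8]=0
i=9: i≥r, start 0; Z[9]=0
i=10: i≥r, start 0; Z[10]=0
i=11: i≥r, start 0; Z[11]=3 grow→box=[11,14)
i=12: min(r-i=2, Z[1]=3)=2; Z[12]=2
i=13: min(r-i=1, Z[2]=2)=1; Z[13]=1
i=14: i≥r, start 0; Z[14]=0
i=15: i≥r, start 0; Z[15]=0
i=16: i≥r, start 0; Z[16]=0
i=17: i≥r, start 0; Z[17]=1 grow→box=[17,18)
i=18: i≥r, start 0; Z[18]=0
i=19: i≥r, start 0; Z[19]=1 grow→box=[19,20)
i=20: i≥r, start 0; Z[20]=0
i=21: i≥r, start 0; Z[21]=0
i=22: i≥r, start 0; Z[22]=0
i=23: i≥r, start 0; Z[23]=0
i=24: i≥r, start 0; Z[24]=1 grow→box=[24,25)
i=25: i≥r, start 0; Z[25]=0
i=26: i≥r, start 0; Z[26]=0
i=27: i≥r, start 0; Z[27]=0
i=28: i≥r, start 0; Z[28]=1 grow→box=[28,29)
i=29: i≥r, start 0; Z[29]=0
i=30: i≥r, start 0; Z[30]=0
i=31: i≥r, start 0; Z[31]=0
i=32: i≥r, start 0; Z[32]=1 grow→box=[32,33)

[33, 3, 2, 1, 0, 0, 2, 1, 0, 0, 0, 3, 2, 1, 0, 0, 0, 1, 0, 1, 0, 0, 0, 0, 1, 0, 0, 0, 1, 0, 0, 0, 1]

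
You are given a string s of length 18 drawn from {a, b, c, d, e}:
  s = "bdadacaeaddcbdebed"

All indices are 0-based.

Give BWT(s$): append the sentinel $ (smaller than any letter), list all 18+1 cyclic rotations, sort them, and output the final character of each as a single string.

rank  rotation             last
    0  $bdadacaeaddcbdebed  d
    1  acaeaddcbdebed$bdad  d
    2  adacaeaddcbdebed$bd  d
    3  addcbdebed$bdadacae  e
    4  aeaddcbdebed$bdadac  c
    5  bdadacaeaddcbdebed$  $
    6  bdebed$bdadacaeaddc  c
    7  bed$bdadacaeaddcbde  e
    8  caeaddcbdebed$bdada  a
    9  cbdebed$bdadacaeadd  d
   10  d$bdadacaeaddcbdebe  e
   11  dacaeaddcbdebed$bda  a
   12  dadacaeaddcbdebed$b  b
   13  dcbdebed$bdadacaead  d
   14  ddcbdebed$bdadacaea  a
   15  debed$bdadacaeaddcb  b
   16  eaddcbdebed$bdadaca  a
   17  ebed$bdadacaeaddcbd  d
   18  ed$bdadacaeaddcbdeb  b

dddec$ceadeabdabadb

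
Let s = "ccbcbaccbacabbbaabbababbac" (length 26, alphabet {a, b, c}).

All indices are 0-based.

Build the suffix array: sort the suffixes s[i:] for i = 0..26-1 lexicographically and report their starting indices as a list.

[15, 19, 16, 21, 11, 24, 9, 5, 14, 18, 20, 23, 8, 4, 13, 17, 22, 12, 2, 25, 10, 7, 3, 1, 6, 0]

sorted suffixes:
  #0 SA[0]=15  'aabbababbac'
  #1 SA[1]=19  'ababbac'
  #2 SA[2]=16  'abbababbac'
  #3 SA[3]=21  'abbac'
  #4 SA[4]=11  'abbbaabbababbac'
  #5 SA[5]=24  'ac'
  #6 SA[6]=9  'acabbbaabbababbac'
  #7 SA[7]=5  'accbacabbbaabbababbac'
  #8 SA[8]=14  'baabbababbac'
  #9 SA[9]=18  'bababbac'
  #10 SA[10]=20  'babbac'
  #11 SA[11]=23  'bac'
  #12 SA[12]=8  'bacabbbaabbababbac'
  #13 SA[13]=4  'baccbacabbbaabbababbac'
  #14 SA[14]=13  'bbaabbababbac'
  #15 SA[15]=17  'bbababbac'
  #16 SA[16]=22  'bbac'
  #17 SA[17]=12  'bbbaabbababbac'
  #18 SA[18]=2  'bcbaccbacabbbaabbababbac'
  #19 SA[19]=25  'c'
  #20 SA[20]=10  'cabbbaabbababbac'
  #21 SA[21]=7  'cbacabbbaabbababbac'
  #22 SA[22]=3  'cbaccbacabbbaabbababbac'
  #23 SA[23]=1  'cbcbaccbacabbbaabbababbac'
  #24 SA[24]=6  'ccbacabbbaabbababbac'
  #25 SA[25]=0  'ccbcbaccbacabbbaabbababbac'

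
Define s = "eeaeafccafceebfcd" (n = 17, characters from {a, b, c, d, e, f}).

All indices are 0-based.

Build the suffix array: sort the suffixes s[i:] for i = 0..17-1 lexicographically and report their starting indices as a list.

rank | idx | suffix
   0 |   2 | aeafccafceebfcd
   1 |   4 | afccafceebfcd
   2 |   8 | afceebfcd
   3 |  13 | bfcd
   4 |   7 | cafceebfcd
   5 |   6 | ccafceebfcd
   6 |  15 | cd
   7 |  10 | ceebfcd
   8 |  16 | d
   9 |   1 | eaeafccafceebfcd
  10 |   3 | eafccafceebfcd
  11 |  12 | ebfcd
  12 |   0 | eeaeafccafceebfcd
  13 |  11 | eebfcd
  14 |   5 | fccafceebfcd
  15 |  14 | fcd
  16 |   9 | fceebfcd

[2, 4, 8, 13, 7, 6, 15, 10, 16, 1, 3, 12, 0, 11, 5, 14, 9]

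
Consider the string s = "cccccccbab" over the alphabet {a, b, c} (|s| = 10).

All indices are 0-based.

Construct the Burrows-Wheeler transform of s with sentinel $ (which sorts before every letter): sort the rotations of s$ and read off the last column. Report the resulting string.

bbaccccccc$

rank  rotation     last
    0  $cccccccbab  b
    1  ab$cccccccb  b
    2  b$cccccccba  a
    3  bab$ccccccc  c
    4  cbab$cccccc  c
    5  ccbab$ccccc  c
    6  cccbab$cccc  c
    7  ccccbab$ccc  c
    8  cccccbab$cc  c
    9  ccccccbab$c  c
   10  cccccccbab$  $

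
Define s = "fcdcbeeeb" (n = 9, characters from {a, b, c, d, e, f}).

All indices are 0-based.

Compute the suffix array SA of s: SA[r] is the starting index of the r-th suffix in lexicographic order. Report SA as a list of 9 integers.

[8, 4, 3, 1, 2, 7, 6, 5, 0]

rank→(start, suffix):
  0 → (8, 'b')
  1 → (4, 'beeeb')
  2 → (3, 'cbeeeb')
  3 → (1, 'cdcbeeeb')
  4 → (2, 'dcbeeeb')
  5 → (7, 'eb')
  6 → (6, 'eeb')
  7 → (5, 'eeeb')
  8 → (0, 'fcdcbeeeb')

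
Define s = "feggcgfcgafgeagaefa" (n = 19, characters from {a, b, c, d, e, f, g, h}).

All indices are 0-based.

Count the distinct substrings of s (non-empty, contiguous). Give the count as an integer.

174

rank→(start, suffix):
  0 → (18, 'a')
  1 → (15, 'aefa')
  2 → (9, 'afgeagaefa')
  3 → (13, 'agaefa')
  4 → (7, 'cgafgeagaefa')
  5 → (4, 'cgfcgafgeagaefa')
  6 → (12, 'eagaefa')
  7 → (16, 'efa')
  8 → (1, 'eggcgfcgafgeagaefa')
  9 → (17, 'fa')
  10 → (6, 'fcgafgeagaefa')
  11 → (0, 'feggcgfcgafgeagaefa')
  12 → (10, 'fgeagaefa')
  13 → (14, 'gaefa')
  14 → (8, 'gafgeagaefa')
  15 → (3, 'gcgfcgafgeagaefa')
  16 → (11, 'geagaefa')
  17 → (5, 'gfcgafgeagaefa')
  18 → (2, 'ggcgfcgafgeagaefa')

SA = [18, 15, 9, 13, 7, 4, 12, 16, 1, 17, 6, 0, 10, 14, 8, 3, 11, 5, 2]
i: (SA[i-1],SA[i]) lcp shared
  1: (18,15) 1 'a'
  2: (15,9) 1 'a'
  3: (9,13) 1 'a'
  4: (13,7) 0 ''
  5: (7,4) 2 'cg'
  6: (4,12) 0 ''
  7: (12,16) 1 'e'
  8: (16,1) 1 'e'
  9: (1,17) 0 ''
  10: (17,6) 1 'f'
  11: (6,0) 1 'f'
  12: (0,10) 1 'f'
  13: (10,14) 0 ''
  14: (14,8) 2 'ga'
  15: (8,3) 1 'g'
  16: (3,11) 1 'g'
  17: (11,5) 1 'g'
  18: (5,2) 1 'g'

n(n+1)/2 = 19·20/2 = 190
Σ LCP = 0 + 1 + 1 + 1 + 0 + 2 + 0 + 1 + 1 + 0 + 1 + 1 + 1 + 0 + 2 + 1 + 1 + 1 + 1 = 16
distinct = 190 − 16 = 174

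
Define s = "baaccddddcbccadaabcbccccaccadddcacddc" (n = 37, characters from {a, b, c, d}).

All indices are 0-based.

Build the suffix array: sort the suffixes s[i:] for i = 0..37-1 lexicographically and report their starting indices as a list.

[15, 1, 16, 24, 2, 32, 13, 27, 0, 17, 10, 19, 36, 23, 31, 12, 26, 9, 18, 22, 11, 25, 21, 20, 3, 33, 4, 14, 35, 30, 8, 34, 29, 7, 28, 6, 5]

rank | idx | suffix
   0 |  15 | aabcbccccaccadddcacddc
   1 |   1 | aaccddddcbccadaabcbccccaccadddcacddc
   2 |  16 | abcbccccaccadddcacddc
   3 |  24 | accadddcacddc
   4 |   2 | accddddcbccadaabcbccccaccadddcacddc
   5 |  32 | acddc
   6 |  13 | adaabcbccccaccadddcacddc
   7 |  27 | adddcacddc
   8 |   0 | baaccddddcbccadaabcbccccaccadddcacddc
   9 |  17 | bcbccccaccadddcacddc
  10 |  10 | bccadaabcbccccaccadddcacddc
  11 |  19 | bccccaccadddcacddc
  12 |  36 | c
  13 |  23 | caccadddcacddc
  14 |  31 | cacddc
  15 |  12 | cadaabcbccccaccadddcacddc
  16 |  26 | cadddcacddc
  17 |   9 | cbccadaabcbccccaccadddcacddc
  18 |  18 | cbccccaccadddcacddc
  19 |  22 | ccaccadddcacddc
  20 |  11 | ccadaabcbccccaccadddcacddc
  21 |  25 | ccadddcacddc
  22 |  21 | cccaccadddcacddc
  23 |  20 | ccccaccadddcacddc
  24 |   3 | ccddddcbccadaabcbccccaccadddcacddc
  25 |  33 | cddc
  26 |   4 | cddddcbccadaabcbccccaccadddcacddc
  27 |  14 | daabcbccccaccadddcacddc
  28 |  35 | dc
  29 |  30 | dcacddc
  30 |   8 | dcbccadaabcbccccaccadddcacddc
  31 |  34 | ddc
  32 |  29 | ddcacddc
  33 |   7 | ddcbccadaabcbccccaccadddcacddc
  34 |  28 | dddcacddc
  35 |   6 | dddcbccadaabcbccccaccadddcacddc
  36 |   5 | ddddcbccadaabcbccccaccadddcacddc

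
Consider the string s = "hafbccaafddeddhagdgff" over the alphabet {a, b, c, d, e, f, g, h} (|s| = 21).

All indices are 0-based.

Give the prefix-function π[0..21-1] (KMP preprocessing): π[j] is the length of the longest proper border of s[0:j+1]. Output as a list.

π[0] = 0
j=1 s[j]='a': π[1]=0 (border '')
j=2 s[j]='f': π[2]=0 (border '')
j=3 s[j]='b': π[3]=0 (border '')
j=4 s[j]='c': π[4]=0 (border '')
j=5 s[j]='c': π[5]=0 (border '')
j=6 s[j]='a': π[6]=0 (border '')
j=7 s[j]='a': π[7]=0 (border '')
j=8 s[j]='f': π[8]=0 (border '')
j=9 s[j]='d': π[9]=0 (border '')
j=10 s[j]='d': π[10]=0 (border '')
j=11 s[j]='e': π[11]=0 (border '')
j=12 s[j]='d': π[12]=0 (border '')
j=13 s[j]='d': π[13]=0 (border '')
j=14 s[j]='h': π[14]=1 (border 'h')
j=15 s[j]='a': π[15]=2 (border 'ha')
j=16 s[j]='g': k: 2→0; π[16]=0 (border '')
j=17 s[j]='d': π[17]=0 (border '')
j=18 s[j]='g': π[18]=0 (border '')
j=19 s[j]='f': π[19]=0 (border '')
j=20 s[j]='f': π[20]=0 (border '')

[0, 0, 0, 0, 0, 0, 0, 0, 0, 0, 0, 0, 0, 0, 1, 2, 0, 0, 0, 0, 0]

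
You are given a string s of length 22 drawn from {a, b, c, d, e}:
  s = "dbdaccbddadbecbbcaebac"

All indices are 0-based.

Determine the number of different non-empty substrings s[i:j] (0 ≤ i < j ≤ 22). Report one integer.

rank→(start, suffix):
  0 → (20, 'ac')
  1 → (3, 'accbddadbecbbcaebac')
  2 → (9, 'adbecbbcaebac')
  3 → (17, 'aebac')
  4 → (19, 'bac')
  5 → (14, 'bbcaebac')
  6 → (15, 'bcaebac')
  7 → (1, 'bdaccbddadbecbbcaebac')
  8 → (6, 'bddadbecbbcaebac')
  9 → (11, 'becbbcaebac')
  10 → (21, 'c')
  11 → (16, 'caebac')
  12 → (13, 'cbbcaebac')
  13 → (5, 'cbddadbecbbcaebac')
  14 → (4, 'ccbddadbecbbcaebac')
  15 → (2, 'daccbddadbecbbcaebac')
  16 → (8, 'dadbecbbcaebac')
  17 → (0, 'dbdaccbddadbecbbcaebac')
  18 → (10, 'dbecbbcaebac')
  19 → (7, 'ddadbecbbcaebac')
  20 → (18, 'ebac')
  21 → (12, 'ecbbcaebac')

SA = [20, 3, 9, 17, 19, 14, 15, 1, 6, 11, 21, 16, 13, 5, 4, 2, 8, 0, 10, 7, 18, 12]
[i] adj suffixes → lcp
  [1] 20/3 → 2 ('ac')
  [2] 3/9 → 1 ('a')
  [3] 9/17 → 1 ('a')
  [4] 17/19 → 0 ('')
  [5] 19/14 → 1 ('b')
  [6] 14/15 → 1 ('b')
  [7] 15/1 → 1 ('b')
  [8] 1/6 → 2 ('bd')
  [9] 6/11 → 1 ('b')
  [10] 11/21 → 0 ('')
  [11] 21/16 → 1 ('c')
  [12] 16/13 → 1 ('c')
  [13] 13/5 → 2 ('cb')
  [14] 5/4 → 1 ('c')
  [15] 4/2 → 0 ('')
  [16] 2/8 → 2 ('da')
  [17] 8/0 → 1 ('d')
  [18] 0/10 → 2 ('db')
  [19] 10/7 → 1 ('d')
  [20] 7/18 → 0 ('')
  [21] 18/12 → 1 ('e')

n(n+1)/2 = 22·23/2 = 253
Σ LCP = 0 + 2 + 1 + 1 + 0 + 1 + 1 + 1 + 2 + 1 + 0 + 1 + 1 + 2 + 1 + 0 + 2 + 1 + 2 + 1 + 0 + 1 = 22
distinct = 253 − 22 = 231

231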